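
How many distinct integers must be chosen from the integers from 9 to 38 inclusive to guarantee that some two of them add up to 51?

18

Group the elements by complementary pair {x, 51−x}: {13,38}, {14,37}, {15,36}, …, giving 13 two-element pairs and 4 integers whose partner 51−x falls outside [9,38].
By the pigeonhole principle, treating each of those 17 groups as a pigeonhole, one can pick one integer per group — 17 integers — with no two summing to 51.
The 18th integer lands in an occupied pair, forcing a sum of 51.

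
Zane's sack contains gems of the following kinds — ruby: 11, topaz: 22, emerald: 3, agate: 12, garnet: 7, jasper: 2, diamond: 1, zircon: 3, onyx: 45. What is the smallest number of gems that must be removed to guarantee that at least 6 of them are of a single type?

35

An adversary could hand out at most 5 gems per type (4 types run out sooner): 5 + 5 + 3 + 5 + 5 + 2 + 1 + 3 + 5 = 34 gems and still no type has 6.
By the pigeonhole principle, one more gem lands in a type already at 5, so 35 draws are enough and 34 are not.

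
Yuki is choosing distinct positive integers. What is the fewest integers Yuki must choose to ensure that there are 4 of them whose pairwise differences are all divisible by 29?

88

Integers whose pairwise differences are multiples of 29 are exactly those sharing a remainder mod 29. The 29 residue classes mod 29 are the pigeonholes.
With 87 integers one could put 3 in each residue class and have no class reach 4.
The 88th integer pushes some class to 4, so 29·3 + 1 = 88.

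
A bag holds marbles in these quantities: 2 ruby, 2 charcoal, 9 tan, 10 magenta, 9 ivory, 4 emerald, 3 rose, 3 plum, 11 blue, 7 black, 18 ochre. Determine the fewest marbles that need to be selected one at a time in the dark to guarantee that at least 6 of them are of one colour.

45

By pigeonhole, the 11 colours are the holes; the marbles drawn are the pigeons.
To avoid 6 of any one colour, the worst case takes at most 5 of each colour, or every marble of a colour that has fewer than 5.
That gives 2 + 2 + 5 + 5 + 5 + 4 + 3 + 3 + 5 + 5 + 5 = 44 marbles with no colour reaching 6.
The next marble forces some colour to 6, so 44 + 1 = 45.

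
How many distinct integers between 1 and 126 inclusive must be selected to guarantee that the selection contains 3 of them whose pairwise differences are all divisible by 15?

Integers whose pairwise differences are multiples of 15 are exactly those sharing a remainder mod 15. The 15 residue classes mod 15 are the pigeonholes.
With 30 integers one could put 2 in each residue class and have no class reach 3.
The 31st integer pushes some class to 3, so 15·2 + 1 = 31.

31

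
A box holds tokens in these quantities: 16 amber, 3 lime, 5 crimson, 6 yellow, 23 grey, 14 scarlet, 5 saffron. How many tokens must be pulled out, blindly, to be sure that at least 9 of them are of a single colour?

By the pigeonhole principle, the 7 colours are the holes; the tokens drawn are the pigeons.
To avoid 9 of any one colour, the worst case takes at most 8 of each colour, or every token of a colour that has fewer than 8.
That gives 8 + 3 + 5 + 6 + 8 + 8 + 5 = 43 tokens with no colour reaching 9.
The next token forces some colour to 9, so 43 + 1 = 44.

44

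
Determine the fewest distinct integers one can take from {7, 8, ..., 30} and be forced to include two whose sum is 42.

16

Group the elements by complementary pair {x, 42−x}: {12,30}, {13,29}, {14,28}, …, giving 9 two-element pairs, the single value 21 (it cannot pair with itself since the integers are distinct), and 5 integers whose partner 42−x falls outside [7,30].
By the pigeonhole principle, treating each of those 15 groups as a pigeonhole, one can pick one integer per group — 15 integers — with no two summing to 42.
The 16th integer lands in an occupied pair, forcing a sum of 42.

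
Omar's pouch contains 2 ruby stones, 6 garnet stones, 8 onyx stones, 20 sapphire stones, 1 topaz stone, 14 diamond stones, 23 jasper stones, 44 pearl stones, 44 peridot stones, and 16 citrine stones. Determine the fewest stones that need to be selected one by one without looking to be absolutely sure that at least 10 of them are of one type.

Pigeonhole: put each drawn stone into a box by type. The largest draw with every box below 10 takes min(count, 9) from each type; types with fewer than 9 contribute all they have.
Σ min(cᵢ, 9) = 2 + 6 + 8 + 9 + 1 + 9 + 9 + 9 + 9 + 9 = 71.
Draw number 71 + 1 = 72 must push one box to 10.

72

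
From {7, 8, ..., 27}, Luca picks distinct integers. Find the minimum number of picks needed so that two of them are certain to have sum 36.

13

Group the elements by complementary pair {x, 36−x}: {9,27}, {10,26}, {11,25}, …, giving 9 two-element pairs; the single value 18 (it cannot pair with itself since the integers are distinct); and 2 integers whose partner 36−x falls outside [7,27].
Treating each of those 12 groups as a pigeonhole, one can pick one integer per group — 12 integers — with no two summing to 36.
The 13th integer lands in an occupied pair, forcing a sum of 36.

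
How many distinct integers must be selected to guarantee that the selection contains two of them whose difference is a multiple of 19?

Integers whose pairwise differences are multiples of 19 are exactly those sharing a remainder mod 19. The 19 residue classes mod 19 are the pigeonholes.
With 19 integers one could put 1 in each residue class and have no class reach 2.
The 20th integer pushes some class to 2, so 19·1 + 1 = 20.

20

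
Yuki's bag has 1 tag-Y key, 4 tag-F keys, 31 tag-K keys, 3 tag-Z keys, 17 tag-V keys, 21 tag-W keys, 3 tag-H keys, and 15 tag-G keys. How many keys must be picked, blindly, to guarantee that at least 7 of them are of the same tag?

36

By the pigeonhole principle, the 8 tags are the holes; the keys drawn are the pigeons.
To avoid 7 of any one tag, the worst case takes at most 6 of each tag, or every key of a tag that has fewer than 6.
That gives 1 + 4 + 6 + 3 + 6 + 6 + 3 + 6 = 35 keys with no tag reaching 7.
The next key forces some tag to 7, so 35 + 1 = 36.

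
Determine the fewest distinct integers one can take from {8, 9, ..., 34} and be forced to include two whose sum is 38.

17

Group the elements by complementary pair {x, 38−x}: {8,30}, {9,29}, {10,28}, …, giving 11 two-element pairs, the single value 19 (it cannot pair with itself since the integers are distinct), and 4 integers whose partner 38−x falls outside [8,34].
Treating each of those 16 groups as a pigeonhole, one can pick one integer per group — 16 integers — with no two summing to 38.
The 17th integer lands in an occupied pair, forcing a sum of 38.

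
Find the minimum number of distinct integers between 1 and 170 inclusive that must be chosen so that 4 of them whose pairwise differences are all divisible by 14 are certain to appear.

43

Integers whose pairwise differences are multiples of 14 are exactly those sharing a remainder mod 14. The 14 residue classes mod 14 are the pigeonholes.
With 42 integers one could put 3 in each residue class and have no class reach 4.
The 43rd integer pushes some class to 4, so 14·3 + 1 = 43.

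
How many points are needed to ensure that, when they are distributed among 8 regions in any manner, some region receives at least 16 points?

121

With 120 points one could put exactly 15 in each of the 8 regions, and no region would reach 16.
By the pigeonhole principle, one more point must land in a region that already has 15, giving it 16.
So 8 × 15 + 1 = 121 points are required.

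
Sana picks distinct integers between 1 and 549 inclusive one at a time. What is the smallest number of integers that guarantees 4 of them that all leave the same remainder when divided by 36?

The 36 residue classes mod 36 are the pigeonholes.
With 108 integers one could put 3 in each residue class and have no class reach 4.
The 109th integer pushes some class to 4, so 36·3 + 1 = 109.

109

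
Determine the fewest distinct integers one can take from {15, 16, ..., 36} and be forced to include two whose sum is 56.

15

Two chosen integers sum to 56 exactly when both halves of some pair {x, 56−x} with 20 ≤ x ≤ 56−x ≤ 36 are chosen — 8 such pairs.
The remaining 6 elements (those with no distinct partner in range) can never complete a 56-sum, so the worst case takes all of them and one from each pair: 6 + 8 = 14.
By the pigeonhole principle, the 15th integer has to be the second member of some pair, so 14 + 1 = 15.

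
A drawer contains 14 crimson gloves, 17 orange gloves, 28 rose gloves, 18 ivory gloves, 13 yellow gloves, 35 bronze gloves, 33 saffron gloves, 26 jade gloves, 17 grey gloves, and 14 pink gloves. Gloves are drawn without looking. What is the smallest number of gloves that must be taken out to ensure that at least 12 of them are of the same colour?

The 10 colours are the holes; the gloves drawn are the pigeons.
To avoid 12 of any one colour, the worst case takes at most 11 of each colour.
That gives 11 + 11 + 11 + 11 + 11 + 11 + 11 + 11 + 11 + 11 = 110 gloves with no colour reaching 12.
The next glove forces some colour to 12, so 110 + 1 = 111.

111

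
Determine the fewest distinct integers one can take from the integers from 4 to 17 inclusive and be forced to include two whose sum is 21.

A set avoiding the sum 21 can contain at most one of each pair {x, 21−x}.
The integers 11, …, 17 (7 of them) are such a set: any two sum to at least 11+12 = 23 > 21.
Any 8th integer completes one of the 7 pairs, so 8 choices force a sum of 21.

8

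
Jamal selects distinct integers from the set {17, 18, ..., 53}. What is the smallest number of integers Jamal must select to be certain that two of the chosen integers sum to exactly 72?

Two chosen integers sum to 72 exactly when both halves of some pair {x, 72−x} with 19 ≤ x ≤ 72−x ≤ 53 are chosen — 17 such pairs.
The remaining 3 elements (those with no distinct partner in range) can never complete a 72-sum, so the worst case takes all of them and one from each pair: 3 + 17 = 20.
The 21st integer has to be the second member of some pair, so 20 + 1 = 21.

21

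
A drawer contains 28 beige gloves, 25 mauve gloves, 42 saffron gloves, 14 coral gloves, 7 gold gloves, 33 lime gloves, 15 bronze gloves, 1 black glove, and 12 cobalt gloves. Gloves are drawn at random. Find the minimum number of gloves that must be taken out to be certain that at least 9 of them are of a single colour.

65

An adversary could hand out at most 8 gloves per colour (gold, black run out sooner): 8 + 8 + 8 + 8 + 7 + 8 + 8 + 1 + 8 = 64 gloves and still no colour has 9.
By the pigeonhole principle, one more glove lands in a colour already at 8, so 65 draws are enough and 64 are not.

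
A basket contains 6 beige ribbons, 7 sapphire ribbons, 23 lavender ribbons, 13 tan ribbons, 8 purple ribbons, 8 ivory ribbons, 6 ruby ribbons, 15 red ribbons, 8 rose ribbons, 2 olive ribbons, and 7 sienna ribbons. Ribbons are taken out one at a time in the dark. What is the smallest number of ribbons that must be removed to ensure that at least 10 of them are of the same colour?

An adversary could hand out at most 9 ribbons per colour (8 colours run out sooner): 6 + 7 + 9 + 9 + 8 + 8 + 6 + 9 + 8 + 2 + 7 = 79 ribbons and still no colour has 10.
One more ribbon lands in a colour already at 9, so 80 draws are enough and 79 are not.

80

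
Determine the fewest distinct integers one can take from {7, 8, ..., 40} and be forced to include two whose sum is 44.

20

Group the elements by complementary pair {x, 44−x}: {7,37}, {8,36}, {9,35}, …, giving 15 two-element pairs; the single value 22 (it cannot pair with itself since the integers are distinct); and 3 integers whose partner 44−x falls outside [7,40].
Treating each of those 19 groups as a pigeonhole, one can pick one integer per group — 19 integers — with no two summing to 44.
The 20th integer lands in an occupied pair, forcing a sum of 44.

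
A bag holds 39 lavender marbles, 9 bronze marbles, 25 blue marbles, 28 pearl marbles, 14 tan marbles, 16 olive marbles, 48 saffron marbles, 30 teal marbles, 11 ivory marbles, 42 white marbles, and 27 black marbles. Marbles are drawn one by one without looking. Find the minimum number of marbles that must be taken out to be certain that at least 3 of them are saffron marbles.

In the worst case for collecting saffron marbles, every non-saffron marble comes out first.
There are 39 + 9 + 25 + 28 + 14 + 16 + 30 + 11 + 42 + 27 = 241 non-saffron marbles altogether.
After those, each further marble must be saffron, so 241 + 3 = 244 draws guarantee 3 saffron marbles.

244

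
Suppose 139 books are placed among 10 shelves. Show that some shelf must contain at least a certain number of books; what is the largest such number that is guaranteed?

14

Pigeonhole: the 10 shelves are the holes and the 139 books are the pigeons.
If every shelf held at most 13 books, the total would be at most 10 × 13 = 130, which is less than 139.
So some shelf holds at least ⌈139/10⌉ = 14 books.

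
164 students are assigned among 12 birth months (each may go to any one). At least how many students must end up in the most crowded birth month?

14

The 12 birth months are the holes and the 164 students are the pigeons.
If every birth month held at most 13 students, the total would be at most 12 × 13 = 156, which is less than 164.
So some birth month holds at least ⌈164/12⌉ = 14 students.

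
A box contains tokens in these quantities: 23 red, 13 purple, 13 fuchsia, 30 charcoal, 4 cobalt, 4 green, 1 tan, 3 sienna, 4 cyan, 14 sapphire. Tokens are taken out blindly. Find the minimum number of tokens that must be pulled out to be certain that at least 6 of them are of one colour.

42

Pigeonhole: put each drawn token into a box by colour. The largest draw with every box below 6 takes min(count, 5) from each colour; colours with fewer than 5 contribute all they have.
Σ min(cᵢ, 5) = 5 + 5 + 5 + 5 + 4 + 4 + 1 + 3 + 4 + 5 = 41.
Draw number 41 + 1 = 42 must push one box to 6.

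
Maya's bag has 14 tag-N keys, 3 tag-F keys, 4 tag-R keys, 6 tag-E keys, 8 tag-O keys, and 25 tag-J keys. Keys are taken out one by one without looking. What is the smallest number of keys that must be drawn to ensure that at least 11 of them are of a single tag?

42

The 6 tags are the holes; the keys drawn are the pigeons.
To avoid 11 of any one tag, the worst case takes at most 10 of each tag, or every key of a tag that has fewer than 10.
That gives 10 + 3 + 4 + 6 + 8 + 10 = 41 keys with no tag reaching 11.
The next key forces some tag to 11, so 41 + 1 = 42.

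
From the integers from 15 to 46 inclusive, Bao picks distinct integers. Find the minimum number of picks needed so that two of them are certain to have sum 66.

A set avoiding the sum 66 can contain at most one of each pair {x, 66−x}, plus the 6 elements whose complement lies outside the range or equal to its own complement.
The integers 15, …, 33 (19 of them) are such a set: any two sum to at least 15+16 = 31 and at most 32+33 = 65 < 66.
By pigeonhole, any 20th integer completes one of the 13 pairs, so 20 choices force a sum of 66.

20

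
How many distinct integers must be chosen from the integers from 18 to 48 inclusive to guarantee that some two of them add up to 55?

22

Two chosen integers sum to 55 exactly when both halves of some pair {x, 55−x} with 18 ≤ x ≤ 55−x ≤ 37 are chosen — 10 such pairs.
The remaining 11 elements (those with no distinct partner in range) can never complete a 55-sum, so the worst case takes all of them and one from each pair: 11 + 10 = 21.
By the pigeonhole principle, the 22nd integer has to be the second member of some pair, so 21 + 1 = 22.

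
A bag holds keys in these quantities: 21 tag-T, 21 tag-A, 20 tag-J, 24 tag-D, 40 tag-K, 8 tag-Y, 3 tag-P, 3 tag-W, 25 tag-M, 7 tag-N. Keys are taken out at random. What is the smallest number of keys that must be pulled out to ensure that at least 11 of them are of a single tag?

82

The 10 tags are the holes; the keys drawn are the pigeons.
To avoid 11 of any one tag, the worst case takes at most 10 of each tag, or every key of a tag that has fewer than 10.
That gives 10 + 10 + 10 + 10 + 10 + 8 + 3 + 3 + 10 + 7 = 81 keys with no tag reaching 11.
The next key forces some tag to 11, so 81 + 1 = 82.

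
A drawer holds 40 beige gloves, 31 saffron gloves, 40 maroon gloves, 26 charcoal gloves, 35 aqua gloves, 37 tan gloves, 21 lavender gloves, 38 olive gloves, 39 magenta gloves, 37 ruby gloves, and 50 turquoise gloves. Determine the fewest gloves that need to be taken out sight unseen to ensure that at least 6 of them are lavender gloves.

In the worst case for collecting lavender gloves, every non-lavender glove comes out first.
There are 40 + 31 + 40 + 26 + 35 + 37 + 38 + 39 + 37 + 50 = 373 non-lavender gloves altogether.
After those, each further glove must be lavender, so 373 + 6 = 379 draws guarantee 6 lavender gloves.

379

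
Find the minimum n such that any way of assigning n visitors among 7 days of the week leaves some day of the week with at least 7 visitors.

43

With 42 visitors one could put exactly 6 in each of the 7 days of the week, and no day of the week would reach 7.
One more visitor must land in a day of the week that already has 6, giving it 7.
So 7 × 6 + 1 = 43 visitors are required.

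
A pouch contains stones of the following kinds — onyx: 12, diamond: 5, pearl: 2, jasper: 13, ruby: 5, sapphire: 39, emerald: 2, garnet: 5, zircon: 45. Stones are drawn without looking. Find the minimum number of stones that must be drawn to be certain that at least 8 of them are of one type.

By pigeonhole, the 9 types are the holes; the stones drawn are the pigeons.
To avoid 8 of any one type, the worst case takes at most 7 of each type, or every stone of a type that has fewer than 7.
That gives 7 + 5 + 2 + 7 + 5 + 7 + 2 + 5 + 7 = 47 stones with no type reaching 8.
The next stone forces some type to 8, so 47 + 1 = 48.

48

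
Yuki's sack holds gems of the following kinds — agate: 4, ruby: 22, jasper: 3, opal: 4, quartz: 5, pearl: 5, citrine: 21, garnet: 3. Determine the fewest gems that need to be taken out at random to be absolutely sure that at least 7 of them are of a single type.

37

Pigeonhole: put each drawn gem into a box by type. The largest draw with every box below 7 takes min(count, 6) from each type; types with fewer than 6 contribute all they have.
Σ min(cᵢ, 6) = 4 + 6 + 3 + 4 + 5 + 5 + 6 + 3 = 36.
Draw number 36 + 1 = 37 must push one box to 7.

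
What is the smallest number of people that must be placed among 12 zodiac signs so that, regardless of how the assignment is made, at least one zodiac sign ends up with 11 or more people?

With 120 people one could put exactly 10 in each of the 12 zodiac signs, and no zodiac sign would reach 11.
By pigeonhole, one more person must land in a zodiac sign that already has 10, giving it 11.
So 12 × 10 + 1 = 121 people are required.

121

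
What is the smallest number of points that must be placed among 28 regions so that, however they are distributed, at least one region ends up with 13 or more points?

337

With 336 points one could put exactly 12 in each of the 28 regions, and no region would reach 13.
By the pigeonhole principle, one more point must land in a region that already has 12, giving it 13.
So 28 × 12 + 1 = 337 points are required.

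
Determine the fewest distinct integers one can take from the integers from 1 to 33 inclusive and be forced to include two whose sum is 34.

Two chosen integers sum to 34 exactly when both halves of some pair {x, 34−x} with 1 ≤ x ≤ 34−x ≤ 33 are chosen — 16 such pairs.
The remaining 1 element (those with no distinct partner in range) can never complete a 34-sum, so the worst case takes all of them and one from each pair: 1 + 16 = 17.
By pigeonhole, the 18th integer has to be the second member of some pair, so 17 + 1 = 18.

18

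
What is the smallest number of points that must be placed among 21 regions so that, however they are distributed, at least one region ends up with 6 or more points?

With 105 points one could put exactly 5 in each of the 21 regions, and no region would reach 6.
Pigeonhole: one more point must land in a region that already has 5, giving it 6.
So 21 × 5 + 1 = 106 points are required.

106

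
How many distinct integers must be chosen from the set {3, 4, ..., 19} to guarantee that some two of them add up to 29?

13

Group the elements by complementary pair {x, 29−x}: {10,19}, {11,18}, {12,17}, …, giving 5 two-element pairs and 7 integers whose partner 29−x falls outside [3,19].
By pigeonhole, treating each of those 12 groups as a pigeonhole, one can pick one integer per group — 12 integers — with no two summing to 29.
The 13th integer lands in an occupied pair, forcing a sum of 29.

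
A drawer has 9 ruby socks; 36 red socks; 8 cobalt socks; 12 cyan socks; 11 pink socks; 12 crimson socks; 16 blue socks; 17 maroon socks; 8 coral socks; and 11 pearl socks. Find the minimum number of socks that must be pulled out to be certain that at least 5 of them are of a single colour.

41

By pigeonhole, the 10 colours are the holes; the socks drawn are the pigeons.
To avoid 5 of any one colour, the worst case takes at most 4 of each colour.
That gives 4 + 4 + 4 + 4 + 4 + 4 + 4 + 4 + 4 + 4 = 40 socks with no colour reaching 5.
The next sock forces some colour to 5, so 40 + 1 = 41.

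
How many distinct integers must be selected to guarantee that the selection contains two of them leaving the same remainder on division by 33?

By the pigeonhole principle, the 33 residue classes mod 33 are the pigeonholes.
With 33 integers one could put 1 in each residue class and have no class reach 2.
The 34th integer pushes some class to 2, so 33·1 + 1 = 34.

34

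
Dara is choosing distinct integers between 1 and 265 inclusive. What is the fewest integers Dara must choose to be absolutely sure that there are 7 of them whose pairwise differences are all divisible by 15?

91

Integers whose pairwise differences are multiples of 15 are exactly those sharing a remainder mod 15. By the pigeonhole principle, the 15 residue classes mod 15 are the pigeonholes.
With 90 integers one could put 6 in each residue class and have no class reach 7.
The 91st integer pushes some class to 7, so 15·6 + 1 = 91.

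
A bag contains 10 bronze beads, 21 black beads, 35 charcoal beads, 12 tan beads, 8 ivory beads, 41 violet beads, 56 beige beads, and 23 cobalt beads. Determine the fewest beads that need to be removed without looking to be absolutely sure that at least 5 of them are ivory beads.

203

In the worst case for collecting ivory beads, every non-ivory bead comes out first.
There are 10 + 21 + 35 + 12 + 41 + 56 + 23 = 198 non-ivory beads altogether.
After those, each further bead must be ivory, so 198 + 5 = 203 draws guarantee 5 ivory beads.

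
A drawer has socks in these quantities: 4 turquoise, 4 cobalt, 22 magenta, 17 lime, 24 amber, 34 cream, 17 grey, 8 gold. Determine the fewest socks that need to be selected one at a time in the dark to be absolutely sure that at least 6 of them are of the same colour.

Pigeonhole: put each drawn sock into a box by colour. The largest draw with every box below 6 takes min(count, 5) from each colour; colours with fewer than 5 contribute all they have.
Σ min(cᵢ, 5) = 4 + 4 + 5 + 5 + 5 + 5 + 5 + 5 = 38.
Draw number 38 + 1 = 39 must push one box to 6.

39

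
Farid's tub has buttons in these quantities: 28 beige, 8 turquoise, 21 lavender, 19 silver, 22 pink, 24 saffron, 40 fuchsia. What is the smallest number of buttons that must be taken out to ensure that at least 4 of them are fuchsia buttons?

In the worst case for collecting fuchsia buttons, every non-fuchsia button comes out first.
There are 28 + 8 + 21 + 19 + 22 + 24 = 122 non-fuchsia buttons altogether.
After those, each further button must be fuchsia, so 122 + 4 = 126 draws guarantee 4 fuchsia buttons.

126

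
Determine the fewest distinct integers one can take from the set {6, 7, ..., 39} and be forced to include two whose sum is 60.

A set avoiding the sum 60 can contain at most one of each pair {x, 60−x}, plus the 16 elements whose complement lies outside the range or equal to its own complement.
The integers 6, …, 30 (25 of them) are such a set: any two sum to at least 6+7 = 13 and at most 29+30 = 59 < 60.
Any 26th integer completes one of the 9 pairs, so 26 choices force a sum of 60.

26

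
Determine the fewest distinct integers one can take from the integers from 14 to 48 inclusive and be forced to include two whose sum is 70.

23

Two chosen integers sum to 70 exactly when both halves of some pair {x, 70−x} with 22 ≤ x ≤ 70−x ≤ 48 are chosen — 13 such pairs.
The remaining 9 elements (those with no distinct partner in range) can never complete a 70-sum, so the worst case takes all of them and one from each pair: 9 + 13 = 22.
By pigeonhole, the 23rd integer has to be the second member of some pair, so 22 + 1 = 23.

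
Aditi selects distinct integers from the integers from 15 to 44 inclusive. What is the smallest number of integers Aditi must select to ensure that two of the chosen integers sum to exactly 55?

Group the elements by complementary pair {x, 55−x}: {15,40}, {16,39}, {17,38}, …, giving 13 two-element pairs and 4 integers whose partner 55−x falls outside [15,44].
By the pigeonhole principle, treating each of those 17 groups as a pigeonhole, one can pick one integer per group — 17 integers — with no two summing to 55.
The 18th integer lands in an occupied pair, forcing a sum of 55.

18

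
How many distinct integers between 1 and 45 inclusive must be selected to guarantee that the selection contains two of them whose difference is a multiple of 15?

16

Integers whose pairwise differences are multiples of 15 are exactly those sharing a remainder mod 15. The 15 residue classes mod 15 are the pigeonholes.
With 15 integers one could put 1 in each residue class and have no class reach 2.
The 16th integer pushes some class to 2, so 15·1 + 1 = 16.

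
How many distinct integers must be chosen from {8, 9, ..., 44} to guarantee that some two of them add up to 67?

Group the elements by complementary pair {x, 67−x}: {23,44}, {24,43}, {25,42}, …, giving 11 two-element pairs and 15 integers whose partner 67−x falls outside [8,44].
Treating each of those 26 groups as a pigeonhole, one can pick one integer per group — 26 integers — with no two summing to 67.
The 27th integer lands in an occupied pair, forcing a sum of 67.

27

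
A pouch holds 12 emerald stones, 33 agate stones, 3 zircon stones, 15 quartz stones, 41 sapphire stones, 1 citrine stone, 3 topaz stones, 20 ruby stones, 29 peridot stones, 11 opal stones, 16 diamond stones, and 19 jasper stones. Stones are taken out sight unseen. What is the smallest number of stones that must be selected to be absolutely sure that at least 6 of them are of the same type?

The 12 types are the holes; the stones drawn are the pigeons.
To avoid 6 of any one type, the worst case takes at most 5 of each type, or every stone of a type that has fewer than 5.
That gives 5 + 5 + 3 + 5 + 5 + 1 + 3 + 5 + 5 + 5 + 5 + 5 = 52 stones with no type reaching 6.
The next stone forces some type to 6, so 52 + 1 = 53.

53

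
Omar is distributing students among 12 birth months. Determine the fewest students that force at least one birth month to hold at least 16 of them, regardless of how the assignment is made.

With 180 students one could put exactly 15 in each of the 12 birth months, and no birth month would reach 16.
By the pigeonhole principle, one more student must land in a birth month that already has 15, giving it 16.
So 12 × 15 + 1 = 181 students are required.

181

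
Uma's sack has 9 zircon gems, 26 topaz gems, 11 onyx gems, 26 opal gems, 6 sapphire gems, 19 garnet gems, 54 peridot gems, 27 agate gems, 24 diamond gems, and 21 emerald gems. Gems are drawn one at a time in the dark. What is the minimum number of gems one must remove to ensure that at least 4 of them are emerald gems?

206

In the worst case for collecting emerald gems, every non-emerald gem comes out first.
There are 9 + 26 + 11 + 26 + 6 + 19 + 54 + 27 + 24 = 202 non-emerald gems altogether.
After those, each further gem must be emerald, so 202 + 4 = 206 draws guarantee 4 emerald gems.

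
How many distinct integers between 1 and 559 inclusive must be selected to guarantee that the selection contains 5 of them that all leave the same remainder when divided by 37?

149

Pigeonhole: the 37 residue classes mod 37 are the pigeonholes.
With 148 integers one could put 4 in each residue class and have no class reach 5.
The 149th integer pushes some class to 5, so 37·4 + 1 = 149.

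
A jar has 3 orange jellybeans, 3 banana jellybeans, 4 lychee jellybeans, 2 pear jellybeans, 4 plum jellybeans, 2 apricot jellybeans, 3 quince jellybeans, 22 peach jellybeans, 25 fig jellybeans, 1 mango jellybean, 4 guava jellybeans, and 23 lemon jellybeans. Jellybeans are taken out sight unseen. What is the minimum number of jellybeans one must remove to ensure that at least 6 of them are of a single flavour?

42

Pigeonhole: the 12 flavours are the holes; the jellybeans drawn are the pigeons.
To avoid 6 of any one flavour, the worst case takes at most 5 of each flavour, or every jellybean of a flavour that has fewer than 5.
That gives 3 + 3 + 4 + 2 + 4 + 2 + 3 + 5 + 5 + 1 + 4 + 5 = 41 jellybeans with no flavour reaching 6.
The next jellybean forces some flavour to 6, so 41 + 1 = 42.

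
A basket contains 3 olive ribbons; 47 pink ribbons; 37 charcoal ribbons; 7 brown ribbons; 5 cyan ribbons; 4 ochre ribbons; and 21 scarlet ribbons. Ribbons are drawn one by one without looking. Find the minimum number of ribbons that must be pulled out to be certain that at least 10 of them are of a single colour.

By the pigeonhole principle, put each drawn ribbon into a box by colour. The largest draw with every box below 10 takes min(count, 9) from each colour; colours with fewer than 9 contribute all they have.
Σ min(cᵢ, 9) = 3 + 9 + 9 + 7 + 5 + 4 + 9 = 46.
Draw number 46 + 1 = 47 must push one box to 10.

47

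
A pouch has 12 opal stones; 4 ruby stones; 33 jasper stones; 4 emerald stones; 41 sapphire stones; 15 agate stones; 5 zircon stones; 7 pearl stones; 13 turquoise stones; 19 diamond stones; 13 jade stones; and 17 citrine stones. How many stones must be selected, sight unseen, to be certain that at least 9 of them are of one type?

85

An adversary could hand out at most 8 stones per type (4 types run out sooner): 8 + 4 + 8 + 4 + 8 + 8 + 5 + 7 + 8 + 8 + 8 + 8 = 84 stones and still no type has 9.
One more stone lands in a type already at 8, so 85 draws are enough and 84 are not.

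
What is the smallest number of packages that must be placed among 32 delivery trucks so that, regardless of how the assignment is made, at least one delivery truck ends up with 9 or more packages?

With 256 packages one could put exactly 8 in each of the 32 delivery trucks, and no delivery truck would reach 9.
Pigeonhole: one more package must land in a delivery truck that already has 8, giving it 9.
So 32 × 8 + 1 = 257 packages are required.

257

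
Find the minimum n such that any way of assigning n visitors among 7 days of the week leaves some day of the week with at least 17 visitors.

With 112 visitors one could put exactly 16 in each of the 7 days of the week, and no day of the week would reach 17.
By the pigeonhole principle, one more visitor must land in a day of the week that already has 16, giving it 17.
So 7 × 16 + 1 = 113 visitors are required.

113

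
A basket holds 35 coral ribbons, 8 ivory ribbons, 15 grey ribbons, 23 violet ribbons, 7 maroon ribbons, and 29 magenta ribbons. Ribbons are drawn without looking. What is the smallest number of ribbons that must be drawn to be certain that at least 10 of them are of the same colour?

Put each drawn ribbon into a box by colour. The largest draw with every box below 10 takes min(count, 9) from each colour; colours with fewer than 9 contribute all they have.
Σ min(cᵢ, 9) = 9 + 8 + 9 + 9 + 7 + 9 = 51.
Draw number 51 + 1 = 52 must push one box to 10.

52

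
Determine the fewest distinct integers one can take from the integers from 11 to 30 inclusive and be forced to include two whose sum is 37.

13

Two chosen integers sum to 37 exactly when both halves of some pair {x, 37−x} with 11 ≤ x ≤ 37−x ≤ 26 are chosen — 8 such pairs.
The remaining 4 elements (those with no distinct partner in range) can never complete a 37-sum, so the worst case takes all of them and one from each pair: 4 + 8 = 12.
By pigeonhole, the 13th integer has to be the second member of some pair, so 12 + 1 = 13.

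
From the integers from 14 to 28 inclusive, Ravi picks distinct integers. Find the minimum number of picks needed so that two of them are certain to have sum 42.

Two chosen integers sum to 42 exactly when both halves of some pair {x, 42−x} with 14 ≤ x ≤ 42−x ≤ 28 are chosen — 7 such pairs.
The remaining 1 element (those with no distinct partner in range) can never complete a 42-sum, so the worst case takes all of them and one from each pair: 1 + 7 = 8.
The 9th integer has to be the second member of some pair, so 8 + 1 = 9.

9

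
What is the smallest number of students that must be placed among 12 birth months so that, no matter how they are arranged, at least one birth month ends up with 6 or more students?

61

With 60 students one could put exactly 5 in each of the 12 birth months, and no birth month would reach 6.
By pigeonhole, one more student must land in a birth month that already has 5, giving it 6.
So 12 × 5 + 1 = 61 students are required.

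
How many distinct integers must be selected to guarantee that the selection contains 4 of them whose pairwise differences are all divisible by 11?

34

Integers whose pairwise differences are multiples of 11 are exactly those sharing a remainder mod 11. The 11 residue classes mod 11 are the pigeonholes.
With 33 integers one could put 3 in each residue class and have no class reach 4.
The 34th integer pushes some class to 4, so 11·3 + 1 = 34.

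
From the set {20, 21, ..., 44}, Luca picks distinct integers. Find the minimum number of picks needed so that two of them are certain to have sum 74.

19

Group the elements by complementary pair {x, 74−x}: {30,44}, {31,43}, {32,42}, …, giving 7 two-element pairs, the single value 37 (it cannot pair with itself since the integers are distinct), and 10 integers whose partner 74−x falls outside [20,44].
Treating each of those 18 groups as a pigeonhole, one can pick one integer per group — 18 integers — with no two summing to 74.
The 19th integer lands in an occupied pair, forcing a sum of 74.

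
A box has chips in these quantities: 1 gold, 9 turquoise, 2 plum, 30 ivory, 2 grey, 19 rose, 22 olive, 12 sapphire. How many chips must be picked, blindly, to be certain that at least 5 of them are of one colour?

By the pigeonhole principle, put each drawn chip into a box by colour. The largest draw with every box below 5 takes min(count, 4) from each colour; colours with fewer than 4 contribute all they have.
Σ min(cᵢ, 4) = 1 + 4 + 2 + 4 + 2 + 4 + 4 + 4 = 25.
Draw number 25 + 1 = 26 must push one box to 5.

26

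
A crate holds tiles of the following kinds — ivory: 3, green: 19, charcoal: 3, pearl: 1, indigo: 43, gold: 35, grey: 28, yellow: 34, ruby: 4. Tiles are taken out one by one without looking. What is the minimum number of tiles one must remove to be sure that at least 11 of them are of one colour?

62

By pigeonhole, put each drawn tile into a box by colour. The largest draw with every box below 11 takes min(count, 10) from each colour; colours with fewer than 10 contribute all they have.
Σ min(cᵢ, 10) = 3 + 10 + 3 + 1 + 10 + 10 + 10 + 10 + 4 = 61.
Draw number 61 + 1 = 62 must push one box to 11.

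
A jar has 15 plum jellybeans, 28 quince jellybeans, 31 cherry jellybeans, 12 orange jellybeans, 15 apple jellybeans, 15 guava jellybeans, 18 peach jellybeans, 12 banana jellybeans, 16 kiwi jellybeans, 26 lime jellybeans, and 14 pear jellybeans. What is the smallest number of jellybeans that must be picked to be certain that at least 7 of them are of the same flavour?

67

Put each drawn jellybean into a box by flavour. The largest draw with every box below 7 takes min(count, 6) from each flavour.
Σ min(cᵢ, 6) = 6 + 6 + 6 + 6 + 6 + 6 + 6 + 6 + 6 + 6 + 6 = 66.
Draw number 66 + 1 = 67 must push one box to 7.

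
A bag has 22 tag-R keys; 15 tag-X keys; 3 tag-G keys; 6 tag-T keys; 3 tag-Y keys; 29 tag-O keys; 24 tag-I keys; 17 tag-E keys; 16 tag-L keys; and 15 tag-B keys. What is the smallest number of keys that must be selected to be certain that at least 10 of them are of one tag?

An adversary could hand out at most 9 keys per tag (tag-G, tag-T, tag-Y run out sooner): 9 + 9 + 3 + 6 + 3 + 9 + 9 + 9 + 9 + 9 = 75 keys and still no tag has 10.
Pigeonhole: one more key lands in a tag already at 9, so 76 draws are enough and 75 are not.

76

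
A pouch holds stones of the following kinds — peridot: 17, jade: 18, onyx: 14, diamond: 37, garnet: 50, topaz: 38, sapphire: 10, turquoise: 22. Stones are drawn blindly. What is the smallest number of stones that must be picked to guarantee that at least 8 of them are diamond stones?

177

In the worst case for collecting diamond stones, every non-diamond stone comes out first.
There are 17 + 18 + 14 + 50 + 38 + 10 + 22 = 169 non-diamond stones altogether.
After those, each further stone must be diamond, so 169 + 8 = 177 draws guarantee 8 diamond stones.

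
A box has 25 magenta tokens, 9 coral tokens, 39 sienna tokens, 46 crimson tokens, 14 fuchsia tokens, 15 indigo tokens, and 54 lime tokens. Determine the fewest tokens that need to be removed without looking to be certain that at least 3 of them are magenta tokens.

In the worst case for collecting magenta tokens, every non-magenta token comes out first.
There are 9 + 39 + 46 + 14 + 15 + 54 = 177 non-magenta tokens altogether.
After those, each further token must be magenta, so 177 + 3 = 180 draws guarantee 3 magenta tokens.

180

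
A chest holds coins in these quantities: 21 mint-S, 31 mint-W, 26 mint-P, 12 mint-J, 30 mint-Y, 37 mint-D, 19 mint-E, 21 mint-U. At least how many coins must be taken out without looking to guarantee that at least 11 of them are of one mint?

81

By the pigeonhole principle, the 8 mints are the holes; the coins drawn are the pigeons.
To avoid 11 of any one mint, the worst case takes at most 10 of each mint.
That gives 10 + 10 + 10 + 10 + 10 + 10 + 10 + 10 = 80 coins with no mint reaching 11.
The next coin forces some mint to 11, so 80 + 1 = 81.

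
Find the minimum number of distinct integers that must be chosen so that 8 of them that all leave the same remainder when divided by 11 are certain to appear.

78

By pigeonhole, the 11 residue classes mod 11 are the pigeonholes.
With 77 integers one could put 7 in each residue class and have no class reach 8.
The 78th integer pushes some class to 8, so 11·7 + 1 = 78.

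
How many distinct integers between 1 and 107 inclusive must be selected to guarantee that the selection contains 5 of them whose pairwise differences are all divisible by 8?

33

Integers whose pairwise differences are multiples of 8 are exactly those sharing a remainder mod 8. The 8 residue classes mod 8 are the pigeonholes.
With 32 integers one could put 4 in each residue class and have no class reach 5.
The 33rd integer pushes some class to 5, so 8·4 + 1 = 33.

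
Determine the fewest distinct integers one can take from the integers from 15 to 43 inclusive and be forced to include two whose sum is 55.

17

A set avoiding the sum 55 can contain at most one of each pair {x, 55−x}, plus the 3 elements whose complement lies outside the range.
The integers 28, …, 43 (16 of them) are such a set: any two sum to at least 28+29 = 57 > 55.
By the pigeonhole principle, any 17th integer completes one of the 13 pairs, so 17 choices force a sum of 55.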